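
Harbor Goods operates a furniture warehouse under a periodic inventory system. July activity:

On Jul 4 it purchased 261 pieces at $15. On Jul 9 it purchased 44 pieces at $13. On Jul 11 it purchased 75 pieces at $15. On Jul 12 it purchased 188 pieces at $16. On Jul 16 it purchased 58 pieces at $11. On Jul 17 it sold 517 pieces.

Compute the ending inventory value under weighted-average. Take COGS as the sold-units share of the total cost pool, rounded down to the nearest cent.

Jul 17, sell 517: 517/626 × $9,258.00 → $7,645.98
Ending inventory (cost pool remaining) = $1,612.02

Ending inventory = $1,612.02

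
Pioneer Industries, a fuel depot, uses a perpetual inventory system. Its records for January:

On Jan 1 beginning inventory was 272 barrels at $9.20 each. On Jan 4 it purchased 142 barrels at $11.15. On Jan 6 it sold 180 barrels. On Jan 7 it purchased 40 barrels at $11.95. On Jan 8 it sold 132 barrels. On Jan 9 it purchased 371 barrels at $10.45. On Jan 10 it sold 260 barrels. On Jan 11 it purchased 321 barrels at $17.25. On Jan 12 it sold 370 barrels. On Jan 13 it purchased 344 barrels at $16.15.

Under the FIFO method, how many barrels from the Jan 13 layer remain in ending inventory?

344

Jan 6, 180 sold [FIFO — oldest first]: 180 @ $9.20 = $1,656.00
Jan 8, 132 sold [FIFO — oldest first]: 92 @ $9.20 + 40 @ $11.15 = $1,292.40
Jan 10, 260 sold [FIFO — oldest first]: 102 @ $11.15 + 40 @ $11.95 + 118 @ $10.45 = $2,848.40
Jan 12, 370 sold [FIFO — oldest first]: 253 @ $10.45 + 117 @ $17.25 = $4,662.10
Total COGS = $1,656.00 + $1,292.40 + $2,848.40 + $4,662.10 = $10,458.90
Ending inventory: 204 @ $17.25 + 344 @ $16.15 = $9,074.60
Check: goods available $19,533.50 = COGS $10,458.90 + ending $9,074.60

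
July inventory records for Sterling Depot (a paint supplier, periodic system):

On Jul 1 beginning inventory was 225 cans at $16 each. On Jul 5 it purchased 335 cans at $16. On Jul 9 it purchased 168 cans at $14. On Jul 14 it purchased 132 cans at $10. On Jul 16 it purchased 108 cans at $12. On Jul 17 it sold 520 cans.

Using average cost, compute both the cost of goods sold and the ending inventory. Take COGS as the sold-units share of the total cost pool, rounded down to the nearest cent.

Jul 17, sell 520: 520/968 × $13,928.00 → $7,481.98
Ending inventory (cost pool remaining) = $6,446.02
Check: goods available $13,928.00 = COGS $7,481.98 + ending $6,446.02

COGS = $7,481.98; ending inventory = $6,446.02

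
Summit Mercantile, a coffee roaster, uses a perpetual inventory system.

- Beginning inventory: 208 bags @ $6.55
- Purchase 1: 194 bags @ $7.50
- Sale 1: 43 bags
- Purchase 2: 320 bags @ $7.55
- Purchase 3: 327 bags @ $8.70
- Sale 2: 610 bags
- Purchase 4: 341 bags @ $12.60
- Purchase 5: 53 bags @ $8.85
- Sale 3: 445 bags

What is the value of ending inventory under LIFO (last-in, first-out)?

Sale 1 (43) [LIFO — newest first]: 43 @ $7.50 = $322.50
Sale 2 (610) [LIFO — newest first]: 327 @ $8.70 + 283 @ $7.55 = $4,981.55
Sale 3 (445) [LIFO — newest first]: 53 @ $8.85 + 341 @ $12.60 + 37 @ $7.55 + 14 @ $7.50 = $5,150.00
Total COGS = $322.50 + $4,981.55 + $5,150.00 = $10,454.05
Ending inventory: 208 @ $6.55 + 137 @ $7.50 = $2,389.90

Ending inventory = $2,389.90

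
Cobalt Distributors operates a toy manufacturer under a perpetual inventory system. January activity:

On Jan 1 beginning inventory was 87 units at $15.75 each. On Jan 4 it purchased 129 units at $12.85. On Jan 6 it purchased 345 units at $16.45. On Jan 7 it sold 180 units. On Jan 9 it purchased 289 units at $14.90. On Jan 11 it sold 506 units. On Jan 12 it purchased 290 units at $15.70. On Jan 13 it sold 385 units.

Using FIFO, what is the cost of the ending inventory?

Jan 7, 180 sold [FIFO — oldest first]: 87 @ $15.75 + 93 @ $12.85 = $2,565.30
Jan 11, 506 sold [FIFO — oldest first]: 36 @ $12.85 + 345 @ $16.45 + 125 @ $14.90 = $8,000.35
Jan 13, 385 sold [FIFO — oldest first]: 164 @ $14.90 + 221 @ $15.70 = $5,913.30
Total COGS = $2,565.30 + $8,000.35 + $5,913.30 = $16,478.95
Ending inventory: 69 @ $15.70 = $1,083.30
Check: goods available $17,562.25 = COGS $16,478.95 + ending $1,083.30

Ending inventory = $1,083.30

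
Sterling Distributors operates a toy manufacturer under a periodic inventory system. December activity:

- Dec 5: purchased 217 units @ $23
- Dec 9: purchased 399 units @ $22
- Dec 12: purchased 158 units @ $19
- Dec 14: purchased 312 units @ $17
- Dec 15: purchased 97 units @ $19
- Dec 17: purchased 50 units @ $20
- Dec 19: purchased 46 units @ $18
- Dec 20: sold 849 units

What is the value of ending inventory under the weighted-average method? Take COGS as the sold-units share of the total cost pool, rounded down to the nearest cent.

Dec 20, sell 849: 849/1279 × $25,746.00 → $17,090.19
Ending inventory (cost pool remaining) = $8,655.81
Check: goods available $25,746.00 = COGS $17,090.19 + ending $8,655.81

Ending inventory = $8,655.81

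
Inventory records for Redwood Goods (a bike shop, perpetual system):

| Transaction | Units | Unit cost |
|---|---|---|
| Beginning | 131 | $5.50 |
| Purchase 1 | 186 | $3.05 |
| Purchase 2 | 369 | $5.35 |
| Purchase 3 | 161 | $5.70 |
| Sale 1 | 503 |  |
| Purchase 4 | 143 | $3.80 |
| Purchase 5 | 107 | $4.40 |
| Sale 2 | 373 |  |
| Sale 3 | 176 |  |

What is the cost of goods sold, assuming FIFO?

Sale 1 (503) [FIFO — oldest first]: 131 @ $5.50 + 186 @ $3.05 + 186 @ $5.35 = $2,282.90
Sale 2 (373) [FIFO — oldest first]: 183 @ $5.35 + 161 @ $5.70 + 29 @ $3.80 = $2,006.95
Sale 3 (176) [FIFO — oldest first]: 114 @ $3.80 + 62 @ $4.40 = $706.00
Total COGS = $2,282.90 + $2,006.95 + $706.00 = $4,995.85
Ending inventory: 45 @ $4.40 = $198.00
Check: goods available $5,193.85 = COGS $4,995.85 + ending $198.00

COGS = $4,995.85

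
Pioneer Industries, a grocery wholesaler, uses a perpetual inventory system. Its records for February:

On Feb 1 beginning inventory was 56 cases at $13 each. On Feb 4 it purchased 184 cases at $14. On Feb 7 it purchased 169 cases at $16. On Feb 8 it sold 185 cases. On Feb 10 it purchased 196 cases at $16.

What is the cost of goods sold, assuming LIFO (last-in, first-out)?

Feb 8, 185 sold [LIFO — newest first]: 169 @ $16 + 16 @ $14 = $2,928
Ending inventory: 56 @ $13 + 168 @ $14 + 196 @ $16 = $6,216

COGS = $2,928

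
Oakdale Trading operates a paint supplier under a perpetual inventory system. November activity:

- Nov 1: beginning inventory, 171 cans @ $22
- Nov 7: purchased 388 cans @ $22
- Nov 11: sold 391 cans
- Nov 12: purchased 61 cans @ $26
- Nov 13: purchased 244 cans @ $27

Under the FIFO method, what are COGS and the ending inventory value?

Nov 11, 391 sold [FIFO — oldest first]: 171 @ $22 + 220 @ $22 = $8,602
Ending inventory: 168 @ $22 + 61 @ $26 + 244 @ $27 = $11,870
Check: goods available $20,472 = COGS $8,602 + ending $11,870

COGS = $8,602; ending inventory = $11,870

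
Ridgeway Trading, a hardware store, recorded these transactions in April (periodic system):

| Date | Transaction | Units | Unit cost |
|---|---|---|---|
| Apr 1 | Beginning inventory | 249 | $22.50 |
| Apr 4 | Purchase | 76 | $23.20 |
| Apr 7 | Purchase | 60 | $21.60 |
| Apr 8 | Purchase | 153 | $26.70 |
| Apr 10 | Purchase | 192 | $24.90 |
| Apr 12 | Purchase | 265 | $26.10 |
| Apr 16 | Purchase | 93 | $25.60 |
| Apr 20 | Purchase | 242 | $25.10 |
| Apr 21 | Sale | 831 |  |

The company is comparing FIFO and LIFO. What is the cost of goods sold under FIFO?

FIFO COGS: 249 @ $22.50 + 76 @ $23.20 + 60 @ $21.60 + 153 @ $26.70 + 192 @ $24.90 + 101 @ $26.10 = $20,163.70
LIFO COGS: 242 @ $25.10 + 93 @ $25.60 + 265 @ $26.10 + 192 @ $24.90 + 39 @ $26.70 = $21,193.60

COGS = $20,163.70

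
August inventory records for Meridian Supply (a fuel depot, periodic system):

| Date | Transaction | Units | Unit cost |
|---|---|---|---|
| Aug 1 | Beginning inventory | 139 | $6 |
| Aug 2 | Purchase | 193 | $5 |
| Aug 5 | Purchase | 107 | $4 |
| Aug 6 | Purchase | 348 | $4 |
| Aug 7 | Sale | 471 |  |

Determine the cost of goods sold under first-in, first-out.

COGS = $2,355

Aug 7, 471 sold [FIFO — oldest first]: 139 @ $6 + 193 @ $5 + 107 @ $4 + 32 @ $4 = $2,355
Ending inventory: 316 @ $4 = $1,264
Check: goods available $3,619 = COGS $2,355 + ending $1,264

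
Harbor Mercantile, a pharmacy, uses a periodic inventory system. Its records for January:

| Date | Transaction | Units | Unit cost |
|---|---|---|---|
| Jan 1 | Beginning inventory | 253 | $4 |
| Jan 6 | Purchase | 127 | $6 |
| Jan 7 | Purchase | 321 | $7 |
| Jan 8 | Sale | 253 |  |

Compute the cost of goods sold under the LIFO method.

Jan 8, 253 sold [LIFO — newest first]: 253 @ $7 = $1,771
Ending inventory: 253 @ $4 + 127 @ $6 + 68 @ $7 = $2,250

COGS = $1,771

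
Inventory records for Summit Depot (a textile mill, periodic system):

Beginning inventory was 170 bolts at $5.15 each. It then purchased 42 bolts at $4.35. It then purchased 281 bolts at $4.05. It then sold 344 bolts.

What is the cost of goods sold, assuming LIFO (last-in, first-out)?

Sale 1 (344) [LIFO — newest first]: 281 @ $4.05 + 42 @ $4.35 + 21 @ $5.15 = $1,428.90
Ending inventory: 149 @ $5.15 = $767.35
Check: goods available $2,196.25 = COGS $1,428.90 + ending $767.35

COGS = $1,428.90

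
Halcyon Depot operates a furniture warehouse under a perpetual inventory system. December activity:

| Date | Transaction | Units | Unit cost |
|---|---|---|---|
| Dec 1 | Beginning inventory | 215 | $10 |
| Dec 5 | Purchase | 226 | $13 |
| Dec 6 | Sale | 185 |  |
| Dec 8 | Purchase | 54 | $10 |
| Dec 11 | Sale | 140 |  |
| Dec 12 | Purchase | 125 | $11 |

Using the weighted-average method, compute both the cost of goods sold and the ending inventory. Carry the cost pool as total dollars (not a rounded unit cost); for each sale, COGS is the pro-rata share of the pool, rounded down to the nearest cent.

After Dec 1: 215 on hand, pool $2,150.00 (≈ $10.0000 each)
After Dec 5: 441 on hand, pool $5,088.00 (≈ $11.5374 each)
Dec 6, sell 185: 185/441 × $5,088.00 → $2,134.42
After Dec 8: 310 on hand, pool $3,493.58 (≈ $11.2696 each)
Dec 11, sell 140: 140/310 × $3,493.58 → $1,577.74
After Dec 12: 295 on hand, pool $3,290.84 (≈ $11.1554 each)
Total COGS = $2,134.42 + $1,577.74 = $3,712.16
Ending inventory (cost pool remaining) = $3,290.84

COGS = $3,712.16; ending inventory = $3,290.84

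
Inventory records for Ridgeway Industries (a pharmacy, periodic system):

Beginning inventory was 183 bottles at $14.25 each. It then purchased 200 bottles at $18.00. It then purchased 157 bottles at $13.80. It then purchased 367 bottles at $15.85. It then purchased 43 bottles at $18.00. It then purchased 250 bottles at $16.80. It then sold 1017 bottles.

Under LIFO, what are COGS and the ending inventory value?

COGS = $16,557.55; ending inventory = $2,607.75

Sale 1 (1017) [LIFO — newest first]: 250 @ $16.80 + 43 @ $18.00 + 367 @ $15.85 + 157 @ $13.80 + 200 @ $18.00 = $16,557.55
Ending inventory: 183 @ $14.25 = $2,607.75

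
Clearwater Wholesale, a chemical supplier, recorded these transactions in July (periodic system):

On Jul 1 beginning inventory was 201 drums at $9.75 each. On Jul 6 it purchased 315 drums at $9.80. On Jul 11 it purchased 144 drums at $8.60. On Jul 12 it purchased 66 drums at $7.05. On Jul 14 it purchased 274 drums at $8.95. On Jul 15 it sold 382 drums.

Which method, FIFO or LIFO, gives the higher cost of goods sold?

FIFO

FIFO COGS: 201 @ $9.75 + 181 @ $9.80 = $3,733.55
LIFO COGS: 274 @ $8.95 + 66 @ $7.05 + 42 @ $8.60 = $3,278.80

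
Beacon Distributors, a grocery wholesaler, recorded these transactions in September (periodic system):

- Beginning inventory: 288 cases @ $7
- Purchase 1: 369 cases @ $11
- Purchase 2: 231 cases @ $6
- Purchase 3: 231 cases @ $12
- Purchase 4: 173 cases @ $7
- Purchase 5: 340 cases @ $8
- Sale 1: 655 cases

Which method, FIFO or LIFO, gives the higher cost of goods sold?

FIFO

FIFO COGS: 288 @ $7 + 367 @ $11 = $6,053
LIFO COGS: 340 @ $8 + 173 @ $7 + 142 @ $12 = $5,635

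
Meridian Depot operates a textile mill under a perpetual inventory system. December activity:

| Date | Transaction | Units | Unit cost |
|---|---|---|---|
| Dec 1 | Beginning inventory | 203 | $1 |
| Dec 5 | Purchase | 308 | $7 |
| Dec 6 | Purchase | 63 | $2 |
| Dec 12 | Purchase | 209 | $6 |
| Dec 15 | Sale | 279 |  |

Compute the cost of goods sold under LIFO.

Dec 15, 279 sold [LIFO — newest first]: 209 @ $6 + 63 @ $2 + 7 @ $7 = $1,429
Ending inventory: 203 @ $1 + 301 @ $7 = $2,310

COGS = $1,429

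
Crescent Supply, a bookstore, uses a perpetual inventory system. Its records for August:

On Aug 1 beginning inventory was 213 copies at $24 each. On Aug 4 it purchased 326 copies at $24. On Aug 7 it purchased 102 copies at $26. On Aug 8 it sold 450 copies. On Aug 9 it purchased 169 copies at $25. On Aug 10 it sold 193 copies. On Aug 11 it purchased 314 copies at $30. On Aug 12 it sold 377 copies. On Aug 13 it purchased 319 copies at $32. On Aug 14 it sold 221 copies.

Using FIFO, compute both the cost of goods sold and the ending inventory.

COGS = $32,977; ending inventory = $6,464

Aug 8, 450 sold [FIFO — oldest first]: 213 @ $24 + 237 @ $24 = $10,800
Aug 10, 193 sold [FIFO — oldest first]: 89 @ $24 + 102 @ $26 + 2 @ $25 = $4,838
Aug 12, 377 sold [FIFO — oldest first]: 167 @ $25 + 210 @ $30 = $10,475
Aug 14, 221 sold [FIFO — oldest first]: 104 @ $30 + 117 @ $32 = $6,864
Total COGS = $10,800 + $4,838 + $10,475 + $6,864 = $32,977
Ending inventory: 202 @ $32 = $6,464
Check: goods available $39,441 = COGS $32,977 + ending $6,464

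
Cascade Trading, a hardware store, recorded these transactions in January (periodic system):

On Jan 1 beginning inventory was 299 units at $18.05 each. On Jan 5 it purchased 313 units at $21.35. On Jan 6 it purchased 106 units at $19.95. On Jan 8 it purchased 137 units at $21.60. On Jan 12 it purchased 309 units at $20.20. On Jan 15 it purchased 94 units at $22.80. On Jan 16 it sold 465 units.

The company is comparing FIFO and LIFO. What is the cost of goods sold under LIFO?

COGS = $9,724.20

FIFO COGS: 299 @ $18.05 + 166 @ $21.35 = $8,941.05
LIFO COGS: 94 @ $22.80 + 309 @ $20.20 + 62 @ $21.60 = $9,724.20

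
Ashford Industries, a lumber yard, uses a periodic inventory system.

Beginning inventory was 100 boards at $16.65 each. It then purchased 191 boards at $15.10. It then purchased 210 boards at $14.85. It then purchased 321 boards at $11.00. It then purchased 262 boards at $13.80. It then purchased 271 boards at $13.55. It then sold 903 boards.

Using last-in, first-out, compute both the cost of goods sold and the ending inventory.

Sale 1 (903) [LIFO — newest first]: 271 @ $13.55 + 262 @ $13.80 + 321 @ $11.00 + 49 @ $14.85 = $11,546.30
Ending inventory: 100 @ $16.65 + 191 @ $15.10 + 161 @ $14.85 = $6,939.95

COGS = $11,546.30; ending inventory = $6,939.95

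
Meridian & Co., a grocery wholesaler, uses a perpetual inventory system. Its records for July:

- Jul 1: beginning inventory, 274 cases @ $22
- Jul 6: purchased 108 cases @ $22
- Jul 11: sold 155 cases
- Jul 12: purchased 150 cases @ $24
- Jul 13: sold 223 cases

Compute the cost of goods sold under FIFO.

COGS = $8,316

Jul 11, 155 sold [FIFO — oldest first]: 155 @ $22 = $3,410
Jul 13, 223 sold [FIFO — oldest first]: 119 @ $22 + 104 @ $22 = $4,906
Total COGS = $3,410 + $4,906 = $8,316
Ending inventory: 4 @ $22 + 150 @ $24 = $3,688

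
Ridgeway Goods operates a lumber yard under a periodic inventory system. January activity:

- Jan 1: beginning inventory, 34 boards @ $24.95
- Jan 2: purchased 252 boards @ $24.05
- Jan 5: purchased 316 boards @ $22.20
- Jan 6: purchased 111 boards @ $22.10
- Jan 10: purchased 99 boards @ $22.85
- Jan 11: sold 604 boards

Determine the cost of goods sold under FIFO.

Jan 11, 604 sold [FIFO — oldest first]: 34 @ $24.95 + 252 @ $24.05 + 316 @ $22.20 + 2 @ $22.10 = $13,968.30
Ending inventory: 109 @ $22.10 + 99 @ $22.85 = $4,671.05

COGS = $13,968.30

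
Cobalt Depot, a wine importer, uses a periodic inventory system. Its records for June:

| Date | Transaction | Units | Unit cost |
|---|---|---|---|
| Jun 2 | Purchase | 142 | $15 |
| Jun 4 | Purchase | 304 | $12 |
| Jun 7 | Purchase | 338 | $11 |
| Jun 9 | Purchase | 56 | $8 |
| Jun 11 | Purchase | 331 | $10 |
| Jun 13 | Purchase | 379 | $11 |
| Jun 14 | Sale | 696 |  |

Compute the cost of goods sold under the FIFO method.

Jun 14, 696 sold [FIFO — oldest first]: 142 @ $15 + 304 @ $12 + 250 @ $11 = $8,528
Ending inventory: 88 @ $11 + 56 @ $8 + 331 @ $10 + 379 @ $11 = $8,895

COGS = $8,528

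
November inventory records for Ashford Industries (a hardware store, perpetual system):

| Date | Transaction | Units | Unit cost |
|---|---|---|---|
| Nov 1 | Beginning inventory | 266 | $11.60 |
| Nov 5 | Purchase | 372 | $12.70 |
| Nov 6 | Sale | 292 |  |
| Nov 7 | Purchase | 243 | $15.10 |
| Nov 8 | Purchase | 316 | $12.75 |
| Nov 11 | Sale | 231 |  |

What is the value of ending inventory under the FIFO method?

Ending inventory = $9,158.80

Nov 6, 292 sold [FIFO — oldest first]: 266 @ $11.60 + 26 @ $12.70 = $3,415.80
Nov 11, 231 sold [FIFO — oldest first]: 231 @ $12.70 = $2,933.70
Total COGS = $3,415.80 + $2,933.70 = $6,349.50
Ending inventory: 115 @ $12.70 + 243 @ $15.10 + 316 @ $12.75 = $9,158.80
Check: goods available $15,508.30 = COGS $6,349.50 + ending $9,158.80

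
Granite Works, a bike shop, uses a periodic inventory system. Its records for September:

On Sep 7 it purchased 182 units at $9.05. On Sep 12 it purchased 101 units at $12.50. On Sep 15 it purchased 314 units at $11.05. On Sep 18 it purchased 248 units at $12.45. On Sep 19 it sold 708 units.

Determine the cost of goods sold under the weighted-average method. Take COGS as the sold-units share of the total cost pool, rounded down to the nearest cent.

Sep 19, sell 708: 708/845 × $9,466.90 → $7,932.02
Ending inventory (cost pool remaining) = $1,534.88

COGS = $7,932.02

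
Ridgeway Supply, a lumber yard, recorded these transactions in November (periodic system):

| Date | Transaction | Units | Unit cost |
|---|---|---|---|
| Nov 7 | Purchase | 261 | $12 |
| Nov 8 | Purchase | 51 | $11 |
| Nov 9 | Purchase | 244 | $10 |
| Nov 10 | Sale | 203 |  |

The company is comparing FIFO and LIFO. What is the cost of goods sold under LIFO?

FIFO COGS: 203 @ $12 = $2,436
LIFO COGS: 203 @ $10 = $2,030

COGS = $2,030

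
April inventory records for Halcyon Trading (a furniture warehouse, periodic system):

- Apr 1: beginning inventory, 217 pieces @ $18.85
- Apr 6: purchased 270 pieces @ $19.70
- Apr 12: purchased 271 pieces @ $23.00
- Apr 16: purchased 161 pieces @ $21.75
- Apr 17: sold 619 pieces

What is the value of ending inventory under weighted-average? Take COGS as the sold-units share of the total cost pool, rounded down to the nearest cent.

Ending inventory = $6,249.47

Apr 17, sell 619: 619/919 × $19,144.20 → $12,894.73
Ending inventory (cost pool remaining) = $6,249.47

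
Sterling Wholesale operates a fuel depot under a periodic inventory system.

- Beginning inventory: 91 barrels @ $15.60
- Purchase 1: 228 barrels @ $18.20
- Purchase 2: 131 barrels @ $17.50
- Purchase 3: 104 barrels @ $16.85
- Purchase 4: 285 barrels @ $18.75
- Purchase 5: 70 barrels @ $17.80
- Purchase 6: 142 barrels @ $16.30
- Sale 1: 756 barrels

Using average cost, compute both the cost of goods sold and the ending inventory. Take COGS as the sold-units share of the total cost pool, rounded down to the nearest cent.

COGS = $13,320.59; ending inventory = $5,197.86

Sale 1, sell 756: 756/1051 × $18,518.45 → $13,320.59
Ending inventory (cost pool remaining) = $5,197.86
Check: goods available $18,518.45 = COGS $13,320.59 + ending $5,197.86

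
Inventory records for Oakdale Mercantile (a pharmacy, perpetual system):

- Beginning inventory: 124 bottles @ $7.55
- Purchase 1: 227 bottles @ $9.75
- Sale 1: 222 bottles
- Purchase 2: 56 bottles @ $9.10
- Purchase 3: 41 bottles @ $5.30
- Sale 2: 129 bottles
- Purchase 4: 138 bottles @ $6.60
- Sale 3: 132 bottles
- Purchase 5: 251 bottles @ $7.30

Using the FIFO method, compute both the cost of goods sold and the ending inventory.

Sale 1 (222) [FIFO — oldest first]: 124 @ $7.55 + 98 @ $9.75 = $1,891.70
Sale 2 (129) [FIFO — oldest first]: 129 @ $9.75 = $1,257.75
Sale 3 (132) [FIFO — oldest first]: 56 @ $9.10 + 41 @ $5.30 + 35 @ $6.60 = $957.90
Total COGS = $1,891.70 + $1,257.75 + $957.90 = $4,107.35
Ending inventory: 103 @ $6.60 + 251 @ $7.30 = $2,512.10
Check: goods available $6,619.45 = COGS $4,107.35 + ending $2,512.10

COGS = $4,107.35; ending inventory = $2,512.10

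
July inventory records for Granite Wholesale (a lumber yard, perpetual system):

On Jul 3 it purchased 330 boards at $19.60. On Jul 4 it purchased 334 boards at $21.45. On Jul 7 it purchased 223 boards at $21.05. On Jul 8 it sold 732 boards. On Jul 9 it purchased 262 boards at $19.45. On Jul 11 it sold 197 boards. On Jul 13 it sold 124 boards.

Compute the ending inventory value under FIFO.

Jul 8, 732 sold [FIFO — oldest first]: 330 @ $19.60 + 334 @ $21.45 + 68 @ $21.05 = $15,063.70
Jul 11, 197 sold [FIFO — oldest first]: 155 @ $21.05 + 42 @ $19.45 = $4,079.65
Jul 13, 124 sold [FIFO — oldest first]: 124 @ $19.45 = $2,411.80
Total COGS = $15,063.70 + $4,079.65 + $2,411.80 = $21,555.15
Ending inventory: 96 @ $19.45 = $1,867.20
Check: goods available $23,422.35 = COGS $21,555.15 + ending $1,867.20

Ending inventory = $1,867.20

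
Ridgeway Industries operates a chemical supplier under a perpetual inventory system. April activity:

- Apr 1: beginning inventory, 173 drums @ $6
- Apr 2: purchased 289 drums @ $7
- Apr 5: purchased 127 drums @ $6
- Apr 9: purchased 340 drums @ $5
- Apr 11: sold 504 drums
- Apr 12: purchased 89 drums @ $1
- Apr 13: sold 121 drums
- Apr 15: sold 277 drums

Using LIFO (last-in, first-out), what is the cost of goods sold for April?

COGS = $4,916

Apr 11, 504 sold [LIFO — newest first]: 340 @ $5 + 127 @ $6 + 37 @ $7 = $2,721
Apr 13, 121 sold [LIFO — newest first]: 89 @ $1 + 32 @ $7 = $313
Apr 15, 277 sold [LIFO — newest first]: 220 @ $7 + 57 @ $6 = $1,882
Total COGS = $2,721 + $313 + $1,882 = $4,916
Ending inventory: 116 @ $6 = $696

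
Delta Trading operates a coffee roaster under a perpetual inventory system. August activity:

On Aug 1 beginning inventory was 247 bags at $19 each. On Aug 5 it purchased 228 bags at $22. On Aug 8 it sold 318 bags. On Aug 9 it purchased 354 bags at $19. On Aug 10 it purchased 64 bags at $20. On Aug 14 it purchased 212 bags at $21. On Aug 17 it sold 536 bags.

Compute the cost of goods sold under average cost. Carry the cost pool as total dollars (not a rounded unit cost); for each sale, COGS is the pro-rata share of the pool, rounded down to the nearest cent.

COGS = $17,170.25

After Aug 1: 247 on hand, pool $4,693.00 (≈ $19.0000 each)
After Aug 5: 475 on hand, pool $9,709.00 (≈ $20.4400 each)
Aug 8, sell 318: 318/475 × $9,709.00 → $6,499.92
After Aug 9: 511 on hand, pool $9,935.08 (≈ $19.4424 each)
After Aug 10: 575 on hand, pool $11,215.08 (≈ $19.5045 each)
After Aug 14: 787 on hand, pool $15,667.08 (≈ $19.9073 each)
Aug 17, sell 536: 536/787 × $15,667.08 → $10,670.33
Total COGS = $6,499.92 + $10,670.33 = $17,170.25
Ending inventory (cost pool remaining) = $4,996.75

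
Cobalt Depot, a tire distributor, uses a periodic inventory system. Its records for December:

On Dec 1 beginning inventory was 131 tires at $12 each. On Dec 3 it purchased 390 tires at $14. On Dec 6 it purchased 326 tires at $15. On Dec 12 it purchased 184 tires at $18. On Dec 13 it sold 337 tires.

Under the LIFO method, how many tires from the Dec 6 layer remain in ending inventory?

Dec 13, 337 sold [LIFO — newest first]: 184 @ $18 + 153 @ $15 = $5,607
Ending inventory: 131 @ $12 + 390 @ $14 + 173 @ $15 = $9,627
Check: goods available $15,234 = COGS $5,607 + ending $9,627

173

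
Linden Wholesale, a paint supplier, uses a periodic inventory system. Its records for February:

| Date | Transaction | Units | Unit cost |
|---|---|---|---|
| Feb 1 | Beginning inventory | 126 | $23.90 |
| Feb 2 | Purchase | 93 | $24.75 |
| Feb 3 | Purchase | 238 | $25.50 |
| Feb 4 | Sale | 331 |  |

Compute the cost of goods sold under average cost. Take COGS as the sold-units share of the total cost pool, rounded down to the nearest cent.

Feb 4, sell 331: 331/457 × $11,382.15 → $8,243.96
Ending inventory (cost pool remaining) = $3,138.19

COGS = $8,243.96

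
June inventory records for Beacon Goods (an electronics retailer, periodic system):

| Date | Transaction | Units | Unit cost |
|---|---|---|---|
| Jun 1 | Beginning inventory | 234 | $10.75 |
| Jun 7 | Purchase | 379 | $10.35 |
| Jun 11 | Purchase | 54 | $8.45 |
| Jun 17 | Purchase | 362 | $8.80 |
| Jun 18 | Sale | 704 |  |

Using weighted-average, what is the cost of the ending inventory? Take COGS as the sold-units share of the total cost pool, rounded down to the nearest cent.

Ending inventory = $3,183.69

Jun 18, sell 704: 704/1029 × $10,080.05 → $6,896.36
Ending inventory (cost pool remaining) = $3,183.69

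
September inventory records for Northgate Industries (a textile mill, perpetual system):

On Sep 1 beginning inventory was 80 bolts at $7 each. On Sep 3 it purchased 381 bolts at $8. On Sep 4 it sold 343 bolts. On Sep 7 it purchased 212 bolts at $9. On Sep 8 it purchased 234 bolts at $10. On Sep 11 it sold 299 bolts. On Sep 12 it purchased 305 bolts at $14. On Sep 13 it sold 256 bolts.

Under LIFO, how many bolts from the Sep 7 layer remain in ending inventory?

Sep 4, 343 sold [LIFO — newest first]: 343 @ $8 = $2,744
Sep 11, 299 sold [LIFO — newest first]: 234 @ $10 + 65 @ $9 = $2,925
Sep 13, 256 sold [LIFO — newest first]: 256 @ $14 = $3,584
Total COGS = $2,744 + $2,925 + $3,584 = $9,253
Ending inventory: 80 @ $7 + 38 @ $8 + 147 @ $9 + 49 @ $14 = $2,873
Check: goods available $12,126 = COGS $9,253 + ending $2,873

147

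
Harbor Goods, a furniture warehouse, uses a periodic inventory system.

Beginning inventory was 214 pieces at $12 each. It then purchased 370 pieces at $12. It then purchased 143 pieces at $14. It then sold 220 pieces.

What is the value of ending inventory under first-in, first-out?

Sale 1 (220) [FIFO — oldest first]: 214 @ $12 + 6 @ $12 = $2,640
Ending inventory: 364 @ $12 + 143 @ $14 = $6,370
Check: goods available $9,010 = COGS $2,640 + ending $6,370

Ending inventory = $6,370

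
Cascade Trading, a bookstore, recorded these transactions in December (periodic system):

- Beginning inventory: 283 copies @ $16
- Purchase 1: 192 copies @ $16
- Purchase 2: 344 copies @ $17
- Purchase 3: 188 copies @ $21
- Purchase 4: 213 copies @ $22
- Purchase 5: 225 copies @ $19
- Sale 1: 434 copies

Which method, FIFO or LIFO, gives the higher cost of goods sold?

FIFO COGS: 283 @ $16 + 151 @ $16 = $6,944
LIFO COGS: 225 @ $19 + 209 @ $22 = $8,873

LIFO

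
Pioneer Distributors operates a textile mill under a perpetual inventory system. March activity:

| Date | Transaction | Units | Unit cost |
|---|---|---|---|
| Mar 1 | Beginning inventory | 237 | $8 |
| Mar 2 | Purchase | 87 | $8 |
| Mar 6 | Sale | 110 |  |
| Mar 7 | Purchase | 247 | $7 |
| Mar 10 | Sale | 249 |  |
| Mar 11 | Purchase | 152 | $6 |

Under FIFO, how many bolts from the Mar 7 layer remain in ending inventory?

Mar 6, 110 sold [FIFO — oldest first]: 110 @ $8 = $880
Mar 10, 249 sold [FIFO — oldest first]: 127 @ $8 + 87 @ $8 + 35 @ $7 = $1,957
Total COGS = $880 + $1,957 = $2,837
Ending inventory: 212 @ $7 + 152 @ $6 = $2,396

212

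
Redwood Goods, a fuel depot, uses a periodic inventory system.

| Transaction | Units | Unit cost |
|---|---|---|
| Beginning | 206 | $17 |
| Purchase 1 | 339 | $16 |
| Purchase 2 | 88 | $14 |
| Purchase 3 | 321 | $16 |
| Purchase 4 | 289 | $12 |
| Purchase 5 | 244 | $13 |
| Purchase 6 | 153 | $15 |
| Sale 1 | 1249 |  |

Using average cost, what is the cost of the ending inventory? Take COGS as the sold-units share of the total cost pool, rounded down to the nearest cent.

Sale 1, sell 1249: 1249/1640 × $24,229.00 → $18,452.45
Ending inventory (cost pool remaining) = $5,776.55
Check: goods available $24,229.00 = COGS $18,452.45 + ending $5,776.55

Ending inventory = $5,776.55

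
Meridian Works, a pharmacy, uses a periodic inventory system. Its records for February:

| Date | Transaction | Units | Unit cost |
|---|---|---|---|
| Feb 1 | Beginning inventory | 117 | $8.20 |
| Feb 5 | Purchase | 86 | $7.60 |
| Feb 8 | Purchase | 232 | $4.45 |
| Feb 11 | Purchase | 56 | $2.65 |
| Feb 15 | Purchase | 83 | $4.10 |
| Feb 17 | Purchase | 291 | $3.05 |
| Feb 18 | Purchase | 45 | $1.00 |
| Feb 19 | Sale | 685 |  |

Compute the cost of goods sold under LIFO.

Feb 19, 685 sold [LIFO — newest first]: 45 @ $1.00 + 291 @ $3.05 + 83 @ $4.10 + 56 @ $2.65 + 210 @ $4.45 = $2,355.75
Ending inventory: 117 @ $8.20 + 86 @ $7.60 + 22 @ $4.45 = $1,710.90

COGS = $2,355.75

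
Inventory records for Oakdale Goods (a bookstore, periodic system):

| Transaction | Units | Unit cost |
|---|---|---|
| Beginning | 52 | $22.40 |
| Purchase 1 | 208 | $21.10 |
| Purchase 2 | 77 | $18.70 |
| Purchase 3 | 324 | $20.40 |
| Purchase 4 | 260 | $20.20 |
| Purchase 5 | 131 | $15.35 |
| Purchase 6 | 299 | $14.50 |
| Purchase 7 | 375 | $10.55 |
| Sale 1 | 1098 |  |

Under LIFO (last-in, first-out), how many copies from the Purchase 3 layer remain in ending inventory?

291

Sale 1 (1098) [LIFO — newest first]: 375 @ $10.55 + 299 @ $14.50 + 131 @ $15.35 + 260 @ $20.20 + 33 @ $20.40 = $16,227.80
Ending inventory: 52 @ $22.40 + 208 @ $21.10 + 77 @ $18.70 + 291 @ $20.40 = $12,929.90
Check: goods available $29,157.70 = COGS $16,227.80 + ending $12,929.90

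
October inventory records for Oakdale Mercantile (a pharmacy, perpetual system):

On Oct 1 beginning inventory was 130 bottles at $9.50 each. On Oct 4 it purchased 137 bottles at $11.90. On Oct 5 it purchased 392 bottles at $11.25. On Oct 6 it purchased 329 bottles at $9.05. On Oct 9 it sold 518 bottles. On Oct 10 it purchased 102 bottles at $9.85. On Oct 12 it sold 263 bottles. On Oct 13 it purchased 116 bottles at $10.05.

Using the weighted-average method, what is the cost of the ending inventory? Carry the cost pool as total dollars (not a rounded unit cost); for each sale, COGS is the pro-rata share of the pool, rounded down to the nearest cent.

After Oct 1: 130 on hand, pool $1,235.00 (≈ $9.5000 each)
After Oct 4: 267 on hand, pool $2,865.30 (≈ $10.7315 each)
After Oct 5: 659 on hand, pool $7,275.30 (≈ $11.0399 each)
After Oct 6: 988 on hand, pool $10,252.75 (≈ $10.3773 each)
Oct 9, sell 518: 518/988 × $10,252.75 → $5,375.42
After Oct 10: 572 on hand, pool $5,882.03 (≈ $10.2833 each)
Oct 12, sell 263: 263/572 × $5,882.03 → $2,704.49
After Oct 13: 425 on hand, pool $4,343.34 (≈ $10.2196 each)
Total COGS = $5,375.42 + $2,704.49 = $8,079.91
Ending inventory (cost pool remaining) = $4,343.34
Check: goods available $12,423.25 = COGS $8,079.91 + ending $4,343.34

Ending inventory = $4,343.34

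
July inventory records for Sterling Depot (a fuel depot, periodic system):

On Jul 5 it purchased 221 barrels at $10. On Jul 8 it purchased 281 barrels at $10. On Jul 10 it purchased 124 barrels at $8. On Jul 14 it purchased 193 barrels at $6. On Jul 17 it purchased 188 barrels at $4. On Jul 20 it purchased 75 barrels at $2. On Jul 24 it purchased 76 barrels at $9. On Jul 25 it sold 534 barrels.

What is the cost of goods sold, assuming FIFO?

Jul 25, 534 sold [FIFO — oldest first]: 221 @ $10 + 281 @ $10 + 32 @ $8 = $5,276
Ending inventory: 92 @ $8 + 193 @ $6 + 188 @ $4 + 75 @ $2 + 76 @ $9 = $3,480

COGS = $5,276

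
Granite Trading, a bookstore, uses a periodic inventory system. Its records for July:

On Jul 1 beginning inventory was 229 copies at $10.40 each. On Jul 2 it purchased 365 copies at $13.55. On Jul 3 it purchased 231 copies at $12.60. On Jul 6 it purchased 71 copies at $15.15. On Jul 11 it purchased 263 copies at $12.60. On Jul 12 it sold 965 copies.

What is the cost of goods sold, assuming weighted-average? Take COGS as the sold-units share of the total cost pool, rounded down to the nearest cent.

Jul 12, sell 965: 965/1159 × $14,627.40 → $12,178.98
Ending inventory (cost pool remaining) = $2,448.42

COGS = $12,178.98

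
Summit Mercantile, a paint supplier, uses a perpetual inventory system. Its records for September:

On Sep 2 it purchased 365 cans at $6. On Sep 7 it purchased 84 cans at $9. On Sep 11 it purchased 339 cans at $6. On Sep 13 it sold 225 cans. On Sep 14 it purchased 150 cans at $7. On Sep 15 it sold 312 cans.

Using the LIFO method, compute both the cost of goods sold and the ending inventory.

COGS = $3,516; ending inventory = $2,514

Sep 13, 225 sold [LIFO — newest first]: 225 @ $6 = $1,350
Sep 15, 312 sold [LIFO — newest first]: 150 @ $7 + 114 @ $6 + 48 @ $9 = $2,166
Total COGS = $1,350 + $2,166 = $3,516
Ending inventory: 365 @ $6 + 36 @ $9 = $2,514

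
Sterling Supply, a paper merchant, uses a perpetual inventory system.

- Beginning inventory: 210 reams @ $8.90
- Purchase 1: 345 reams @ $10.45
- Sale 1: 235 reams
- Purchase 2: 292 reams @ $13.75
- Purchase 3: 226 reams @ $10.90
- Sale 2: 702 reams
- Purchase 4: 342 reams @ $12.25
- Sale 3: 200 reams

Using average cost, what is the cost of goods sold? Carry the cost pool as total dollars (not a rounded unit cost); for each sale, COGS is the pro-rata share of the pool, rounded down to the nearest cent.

After Beginning: 210 on hand, pool $1,869.00 (≈ $8.9000 each)
After Purchase 1: 555 on hand, pool $5,474.25 (≈ $9.8635 each)
Sale 1, sell 235: 235/555 × $5,474.25 → $2,317.92
After Purchase 2: 612 on hand, pool $7,171.33 (≈ $11.7179 each)
After Purchase 3: 838 on hand, pool $9,634.73 (≈ $11.4973 each)
Sale 2, sell 702: 702/838 × $9,634.73 → $8,071.09
After Purchase 4: 478 on hand, pool $5,753.14 (≈ $12.0359 each)
Sale 3, sell 200: 200/478 × $5,753.14 → $2,407.17
Total COGS = $2,317.92 + $8,071.09 + $2,407.17 = $12,796.18
Ending inventory (cost pool remaining) = $3,345.97

COGS = $12,796.18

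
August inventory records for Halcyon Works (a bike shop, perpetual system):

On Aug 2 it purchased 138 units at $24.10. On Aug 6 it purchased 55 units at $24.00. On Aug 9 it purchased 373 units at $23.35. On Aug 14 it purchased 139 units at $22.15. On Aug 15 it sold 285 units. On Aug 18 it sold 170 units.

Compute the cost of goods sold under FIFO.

COGS = $10,763.50

Aug 15, 285 sold [FIFO — oldest first]: 138 @ $24.10 + 55 @ $24.00 + 92 @ $23.35 = $6,794.00
Aug 18, 170 sold [FIFO — oldest first]: 170 @ $23.35 = $3,969.50
Total COGS = $6,794.00 + $3,969.50 = $10,763.50
Ending inventory: 111 @ $23.35 + 139 @ $22.15 = $5,670.70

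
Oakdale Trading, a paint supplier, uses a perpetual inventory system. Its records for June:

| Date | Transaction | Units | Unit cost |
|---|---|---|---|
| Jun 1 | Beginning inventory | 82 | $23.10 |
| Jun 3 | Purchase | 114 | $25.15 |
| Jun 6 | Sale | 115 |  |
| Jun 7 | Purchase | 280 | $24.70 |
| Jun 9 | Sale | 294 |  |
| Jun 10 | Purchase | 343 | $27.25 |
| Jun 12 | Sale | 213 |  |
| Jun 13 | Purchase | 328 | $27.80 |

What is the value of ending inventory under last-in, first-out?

Jun 6, 115 sold [LIFO — newest first]: 114 @ $25.15 + 1 @ $23.10 = $2,890.20
Jun 9, 294 sold [LIFO — newest first]: 280 @ $24.70 + 14 @ $23.10 = $7,239.40
Jun 12, 213 sold [LIFO — newest first]: 213 @ $27.25 = $5,804.25
Total COGS = $2,890.20 + $7,239.40 + $5,804.25 = $15,933.85
Ending inventory: 67 @ $23.10 + 130 @ $27.25 + 328 @ $27.80 = $14,208.60
Check: goods available $30,142.45 = COGS $15,933.85 + ending $14,208.60

Ending inventory = $14,208.60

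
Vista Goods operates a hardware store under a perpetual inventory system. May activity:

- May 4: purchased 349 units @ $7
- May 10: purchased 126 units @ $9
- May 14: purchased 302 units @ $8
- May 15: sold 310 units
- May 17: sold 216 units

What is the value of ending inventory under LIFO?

May 15, 310 sold [LIFO — newest first]: 302 @ $8 + 8 @ $9 = $2,488
May 17, 216 sold [LIFO — newest first]: 118 @ $9 + 98 @ $7 = $1,748
Total COGS = $2,488 + $1,748 = $4,236
Ending inventory: 251 @ $7 = $1,757
Check: goods available $5,993 = COGS $4,236 + ending $1,757

Ending inventory = $1,757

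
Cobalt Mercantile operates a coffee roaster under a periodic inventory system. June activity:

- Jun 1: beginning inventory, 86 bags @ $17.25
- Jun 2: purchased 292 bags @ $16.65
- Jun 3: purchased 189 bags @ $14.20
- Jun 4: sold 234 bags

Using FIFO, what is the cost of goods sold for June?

Jun 4, 234 sold [FIFO — oldest first]: 86 @ $17.25 + 148 @ $16.65 = $3,947.70
Ending inventory: 144 @ $16.65 + 189 @ $14.20 = $5,081.40

COGS = $3,947.70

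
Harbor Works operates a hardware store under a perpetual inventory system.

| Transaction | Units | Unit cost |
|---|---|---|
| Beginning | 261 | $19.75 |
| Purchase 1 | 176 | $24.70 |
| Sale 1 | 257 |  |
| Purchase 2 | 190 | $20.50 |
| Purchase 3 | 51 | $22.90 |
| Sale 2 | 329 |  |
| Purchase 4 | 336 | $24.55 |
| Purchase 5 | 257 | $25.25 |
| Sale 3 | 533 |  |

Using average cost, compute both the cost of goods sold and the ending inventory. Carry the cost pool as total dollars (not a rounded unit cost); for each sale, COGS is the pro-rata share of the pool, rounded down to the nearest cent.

After Beginning: 261 on hand, pool $5,154.75 (≈ $19.7500 each)
After Purchase 1: 437 on hand, pool $9,501.95 (≈ $21.7436 each)
Sale 1, sell 257: 257/437 × $9,501.95 → $5,588.10
After Purchase 2: 370 on hand, pool $7,808.85 (≈ $21.1050 each)
After Purchase 3: 421 on hand, pool $8,976.75 (≈ $21.3224 each)
Sale 2, sell 329: 329/421 × $8,976.75 → $7,015.08
After Purchase 4: 428 on hand, pool $10,210.47 (≈ $23.8562 each)
After Purchase 5: 685 on hand, pool $16,699.72 (≈ $24.3792 each)
Sale 3, sell 533: 533/685 × $16,699.72 → $12,994.08
Total COGS = $5,588.10 + $7,015.08 + $12,994.08 = $25,597.26
Ending inventory (cost pool remaining) = $3,705.64

COGS = $25,597.26; ending inventory = $3,705.64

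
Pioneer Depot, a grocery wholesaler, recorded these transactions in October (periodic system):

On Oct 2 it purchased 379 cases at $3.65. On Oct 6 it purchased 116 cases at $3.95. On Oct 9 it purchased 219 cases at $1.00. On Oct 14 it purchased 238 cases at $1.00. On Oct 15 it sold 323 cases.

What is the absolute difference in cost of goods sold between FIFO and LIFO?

FIFO COGS: 323 @ $3.65 = $1,178.95
LIFO COGS: 238 @ $1.00 + 85 @ $1.00 = $323.00
Difference = |$1,178.95 − $323.00| = $855.95

$855.95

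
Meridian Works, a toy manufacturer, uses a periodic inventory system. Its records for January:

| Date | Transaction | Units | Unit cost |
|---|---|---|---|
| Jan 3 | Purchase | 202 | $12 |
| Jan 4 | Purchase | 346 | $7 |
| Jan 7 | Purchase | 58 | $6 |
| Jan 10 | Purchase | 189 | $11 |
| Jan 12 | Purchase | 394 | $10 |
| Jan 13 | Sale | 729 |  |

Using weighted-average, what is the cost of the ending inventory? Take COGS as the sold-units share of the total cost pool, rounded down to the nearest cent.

Jan 13, sell 729: 729/1189 × $11,213.00 → $6,874.91
Ending inventory (cost pool remaining) = $4,338.09

Ending inventory = $4,338.09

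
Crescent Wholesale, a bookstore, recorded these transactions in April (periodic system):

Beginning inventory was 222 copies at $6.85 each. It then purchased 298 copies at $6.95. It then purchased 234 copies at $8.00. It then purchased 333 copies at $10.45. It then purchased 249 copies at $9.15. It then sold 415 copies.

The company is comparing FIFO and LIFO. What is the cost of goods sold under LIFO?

COGS = $4,013.05

FIFO COGS: 222 @ $6.85 + 193 @ $6.95 = $2,862.05
LIFO COGS: 249 @ $9.15 + 166 @ $10.45 = $4,013.05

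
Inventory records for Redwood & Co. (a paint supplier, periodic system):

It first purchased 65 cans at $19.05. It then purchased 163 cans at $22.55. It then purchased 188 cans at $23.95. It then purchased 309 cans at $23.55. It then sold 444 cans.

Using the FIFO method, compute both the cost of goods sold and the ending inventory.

COGS = $10,075.90; ending inventory = $6,617.55

Sale 1 (444) [FIFO — oldest first]: 65 @ $19.05 + 163 @ $22.55 + 188 @ $23.95 + 28 @ $23.55 = $10,075.90
Ending inventory: 281 @ $23.55 = $6,617.55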